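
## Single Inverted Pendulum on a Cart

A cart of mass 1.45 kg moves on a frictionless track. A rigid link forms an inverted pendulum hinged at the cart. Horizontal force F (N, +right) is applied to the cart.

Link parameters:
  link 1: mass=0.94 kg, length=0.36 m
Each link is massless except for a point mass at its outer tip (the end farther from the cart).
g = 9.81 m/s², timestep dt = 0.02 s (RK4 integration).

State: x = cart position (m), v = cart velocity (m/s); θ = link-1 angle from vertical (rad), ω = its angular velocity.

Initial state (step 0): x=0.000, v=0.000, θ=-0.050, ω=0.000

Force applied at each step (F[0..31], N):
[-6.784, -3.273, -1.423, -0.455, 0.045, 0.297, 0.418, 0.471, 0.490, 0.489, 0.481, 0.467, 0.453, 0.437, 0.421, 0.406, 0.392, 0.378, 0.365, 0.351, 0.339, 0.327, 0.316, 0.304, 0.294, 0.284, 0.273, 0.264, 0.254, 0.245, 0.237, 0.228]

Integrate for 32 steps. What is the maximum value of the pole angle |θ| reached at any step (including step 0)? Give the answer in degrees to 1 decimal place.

apply F[0]=-6.784 → step 1: x=-0.001, v=-0.087, θ=-0.048, ω=0.215
apply F[1]=-3.273 → step 2: x=-0.003, v=-0.127, θ=-0.043, ω=0.299
apply F[2]=-1.423 → step 3: x=-0.006, v=-0.141, θ=-0.037, ω=0.318
apply F[3]=-0.455 → step 4: x=-0.009, v=-0.143, θ=-0.030, ω=0.306
apply F[4]=+0.045 → step 5: x=-0.011, v=-0.139, θ=-0.024, ω=0.280
apply F[5]=+0.297 → step 6: x=-0.014, v=-0.132, θ=-0.019, ω=0.249
apply F[6]=+0.418 → step 7: x=-0.017, v=-0.124, θ=-0.015, ω=0.218
apply F[7]=+0.471 → step 8: x=-0.019, v=-0.116, θ=-0.010, ω=0.188
apply F[8]=+0.490 → step 9: x=-0.021, v=-0.108, θ=-0.007, ω=0.162
apply F[9]=+0.489 → step 10: x=-0.023, v=-0.101, θ=-0.004, ω=0.138
apply F[10]=+0.481 → step 11: x=-0.025, v=-0.094, θ=-0.001, ω=0.117
apply F[11]=+0.467 → step 12: x=-0.027, v=-0.087, θ=0.001, ω=0.099
apply F[12]=+0.453 → step 13: x=-0.029, v=-0.081, θ=0.003, ω=0.083
apply F[13]=+0.437 → step 14: x=-0.030, v=-0.076, θ=0.004, ω=0.069
apply F[14]=+0.421 → step 15: x=-0.032, v=-0.071, θ=0.005, ω=0.057
apply F[15]=+0.406 → step 16: x=-0.033, v=-0.066, θ=0.006, ω=0.047
apply F[16]=+0.392 → step 17: x=-0.034, v=-0.061, θ=0.007, ω=0.038
apply F[17]=+0.378 → step 18: x=-0.036, v=-0.057, θ=0.008, ω=0.031
apply F[18]=+0.365 → step 19: x=-0.037, v=-0.053, θ=0.008, ω=0.024
apply F[19]=+0.351 → step 20: x=-0.038, v=-0.049, θ=0.009, ω=0.018
apply F[20]=+0.339 → step 21: x=-0.039, v=-0.046, θ=0.009, ω=0.013
apply F[21]=+0.327 → step 22: x=-0.040, v=-0.042, θ=0.009, ω=0.009
apply F[22]=+0.316 → step 23: x=-0.040, v=-0.039, θ=0.010, ω=0.006
apply F[23]=+0.304 → step 24: x=-0.041, v=-0.036, θ=0.010, ω=0.003
apply F[24]=+0.294 → step 25: x=-0.042, v=-0.033, θ=0.010, ω=-0.000
apply F[25]=+0.284 → step 26: x=-0.043, v=-0.031, θ=0.010, ω=-0.002
apply F[26]=+0.273 → step 27: x=-0.043, v=-0.028, θ=0.010, ω=-0.004
apply F[27]=+0.264 → step 28: x=-0.044, v=-0.026, θ=0.009, ω=-0.006
apply F[28]=+0.254 → step 29: x=-0.044, v=-0.023, θ=0.009, ω=-0.007
apply F[29]=+0.245 → step 30: x=-0.045, v=-0.021, θ=0.009, ω=-0.008
apply F[30]=+0.237 → step 31: x=-0.045, v=-0.019, θ=0.009, ω=-0.009
apply F[31]=+0.228 → step 32: x=-0.045, v=-0.017, θ=0.009, ω=-0.010
Max |angle| over trajectory = 0.050 rad = 2.9°.

Answer: 2.9°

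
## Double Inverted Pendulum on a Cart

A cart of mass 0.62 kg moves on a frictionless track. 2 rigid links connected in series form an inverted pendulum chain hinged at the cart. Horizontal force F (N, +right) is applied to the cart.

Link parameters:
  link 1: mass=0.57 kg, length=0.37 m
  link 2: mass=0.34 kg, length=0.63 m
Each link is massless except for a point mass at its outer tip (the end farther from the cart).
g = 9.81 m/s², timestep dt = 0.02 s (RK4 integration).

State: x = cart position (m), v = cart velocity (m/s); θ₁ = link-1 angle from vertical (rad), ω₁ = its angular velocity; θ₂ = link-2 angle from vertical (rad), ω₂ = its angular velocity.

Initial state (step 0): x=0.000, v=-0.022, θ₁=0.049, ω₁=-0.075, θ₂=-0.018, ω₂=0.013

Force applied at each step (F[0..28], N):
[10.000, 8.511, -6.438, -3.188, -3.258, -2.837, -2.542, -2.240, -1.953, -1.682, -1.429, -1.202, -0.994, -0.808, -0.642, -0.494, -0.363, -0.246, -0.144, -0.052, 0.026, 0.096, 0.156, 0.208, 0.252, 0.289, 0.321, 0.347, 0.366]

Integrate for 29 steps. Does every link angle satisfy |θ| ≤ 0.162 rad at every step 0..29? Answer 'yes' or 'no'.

Answer: yes

Derivation:
apply F[0]=+10.000 → step 1: x=0.003, v=0.287, θ₁=0.040, ω₁=-0.863, θ₂=-0.018, ω₂=-0.020
apply F[1]=+8.511 → step 2: x=0.011, v=0.553, θ₁=0.016, ω₁=-1.553, θ₂=-0.019, ω₂=-0.044
apply F[2]=-6.438 → step 3: x=0.020, v=0.345, θ₁=-0.010, ω₁=-0.983, θ₂=-0.020, ω₂=-0.053
apply F[3]=-3.188 → step 4: x=0.026, v=0.247, θ₁=-0.027, ω₁=-0.729, θ₂=-0.021, ω₂=-0.054
apply F[4]=-3.258 → step 5: x=0.030, v=0.152, θ₁=-0.039, ω₁=-0.492, θ₂=-0.022, ω₂=-0.048
apply F[5]=-2.837 → step 6: x=0.032, v=0.073, θ₁=-0.047, ω₁=-0.309, θ₂=-0.023, ω₂=-0.038
apply F[6]=-2.542 → step 7: x=0.033, v=0.005, θ₁=-0.052, ω₁=-0.161, θ₂=-0.023, ω₂=-0.024
apply F[7]=-2.240 → step 8: x=0.032, v=-0.051, θ₁=-0.054, ω₁=-0.045, θ₂=-0.024, ω₂=-0.009
apply F[8]=-1.953 → step 9: x=0.031, v=-0.099, θ₁=-0.054, ω₁=0.045, θ₂=-0.024, ω₂=0.006
apply F[9]=-1.682 → step 10: x=0.029, v=-0.138, θ₁=-0.052, ω₁=0.112, θ₂=-0.023, ω₂=0.020
apply F[10]=-1.429 → step 11: x=0.026, v=-0.169, θ₁=-0.049, ω₁=0.161, θ₂=-0.023, ω₂=0.034
apply F[11]=-1.202 → step 12: x=0.022, v=-0.194, θ₁=-0.046, ω₁=0.195, θ₂=-0.022, ω₂=0.047
apply F[12]=-0.994 → step 13: x=0.018, v=-0.214, θ₁=-0.042, ω₁=0.217, θ₂=-0.021, ω₂=0.058
apply F[13]=-0.808 → step 14: x=0.013, v=-0.228, θ₁=-0.037, ω₁=0.230, θ₂=-0.020, ω₂=0.067
apply F[14]=-0.642 → step 15: x=0.009, v=-0.239, θ₁=-0.033, ω₁=0.235, θ₂=-0.018, ω₂=0.075
apply F[15]=-0.494 → step 16: x=0.004, v=-0.246, θ₁=-0.028, ω₁=0.235, θ₂=-0.017, ω₂=0.081
apply F[16]=-0.363 → step 17: x=-0.001, v=-0.250, θ₁=-0.023, ω₁=0.230, θ₂=-0.015, ω₂=0.086
apply F[17]=-0.246 → step 18: x=-0.006, v=-0.252, θ₁=-0.019, ω₁=0.222, θ₂=-0.013, ω₂=0.090
apply F[18]=-0.144 → step 19: x=-0.011, v=-0.252, θ₁=-0.014, ω₁=0.211, θ₂=-0.012, ω₂=0.092
apply F[19]=-0.052 → step 20: x=-0.016, v=-0.250, θ₁=-0.010, ω₁=0.199, θ₂=-0.010, ω₂=0.093
apply F[20]=+0.026 → step 21: x=-0.021, v=-0.247, θ₁=-0.007, ω₁=0.186, θ₂=-0.008, ω₂=0.092
apply F[21]=+0.096 → step 22: x=-0.026, v=-0.243, θ₁=-0.003, ω₁=0.172, θ₂=-0.006, ω₂=0.091
apply F[22]=+0.156 → step 23: x=-0.031, v=-0.237, θ₁=0.000, ω₁=0.158, θ₂=-0.004, ω₂=0.089
apply F[23]=+0.208 → step 24: x=-0.036, v=-0.231, θ₁=0.003, ω₁=0.144, θ₂=-0.002, ω₂=0.087
apply F[24]=+0.252 → step 25: x=-0.040, v=-0.224, θ₁=0.006, ω₁=0.130, θ₂=-0.001, ω₂=0.084
apply F[25]=+0.289 → step 26: x=-0.044, v=-0.217, θ₁=0.009, ω₁=0.117, θ₂=0.001, ω₂=0.080
apply F[26]=+0.321 → step 27: x=-0.049, v=-0.209, θ₁=0.011, ω₁=0.104, θ₂=0.002, ω₂=0.076
apply F[27]=+0.347 → step 28: x=-0.053, v=-0.202, θ₁=0.013, ω₁=0.092, θ₂=0.004, ω₂=0.072
apply F[28]=+0.366 → step 29: x=-0.057, v=-0.194, θ₁=0.014, ω₁=0.080, θ₂=0.005, ω₂=0.068
Max |angle| over trajectory = 0.054 rad; bound = 0.162 → within bound.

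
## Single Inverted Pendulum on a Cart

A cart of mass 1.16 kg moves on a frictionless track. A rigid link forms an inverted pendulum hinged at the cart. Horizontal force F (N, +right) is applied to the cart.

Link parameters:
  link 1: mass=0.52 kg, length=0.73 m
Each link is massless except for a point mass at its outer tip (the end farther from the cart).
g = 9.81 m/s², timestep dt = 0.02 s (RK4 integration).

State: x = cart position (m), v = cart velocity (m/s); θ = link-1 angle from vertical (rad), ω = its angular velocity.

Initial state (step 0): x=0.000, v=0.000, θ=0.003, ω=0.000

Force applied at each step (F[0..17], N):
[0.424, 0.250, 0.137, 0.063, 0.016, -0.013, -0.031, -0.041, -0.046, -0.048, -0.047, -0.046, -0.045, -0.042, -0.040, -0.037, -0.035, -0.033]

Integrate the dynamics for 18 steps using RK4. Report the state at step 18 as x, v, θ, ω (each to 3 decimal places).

Answer: x=0.004, v=0.005, θ=-0.001, ω=-0.003

Derivation:
apply F[0]=+0.424 → step 1: x=0.000, v=0.007, θ=0.003, ω=-0.009
apply F[1]=+0.250 → step 2: x=0.000, v=0.011, θ=0.003, ω=-0.014
apply F[2]=+0.137 → step 3: x=0.000, v=0.013, θ=0.002, ω=-0.016
apply F[3]=+0.063 → step 4: x=0.001, v=0.014, θ=0.002, ω=-0.017
apply F[4]=+0.016 → step 5: x=0.001, v=0.014, θ=0.002, ω=-0.016
apply F[5]=-0.013 → step 6: x=0.001, v=0.014, θ=0.001, ω=-0.015
apply F[6]=-0.031 → step 7: x=0.002, v=0.013, θ=0.001, ω=-0.014
apply F[7]=-0.041 → step 8: x=0.002, v=0.012, θ=0.001, ω=-0.013
apply F[8]=-0.046 → step 9: x=0.002, v=0.012, θ=0.001, ω=-0.011
apply F[9]=-0.048 → step 10: x=0.002, v=0.011, θ=0.000, ω=-0.010
apply F[10]=-0.047 → step 11: x=0.003, v=0.010, θ=0.000, ω=-0.009
apply F[11]=-0.046 → step 12: x=0.003, v=0.009, θ=0.000, ω=-0.008
apply F[12]=-0.045 → step 13: x=0.003, v=0.008, θ=-0.000, ω=-0.007
apply F[13]=-0.042 → step 14: x=0.003, v=0.008, θ=-0.000, ω=-0.006
apply F[14]=-0.040 → step 15: x=0.003, v=0.007, θ=-0.000, ω=-0.005
apply F[15]=-0.037 → step 16: x=0.003, v=0.006, θ=-0.000, ω=-0.004
apply F[16]=-0.035 → step 17: x=0.003, v=0.006, θ=-0.000, ω=-0.003
apply F[17]=-0.033 → step 18: x=0.004, v=0.005, θ=-0.001, ω=-0.003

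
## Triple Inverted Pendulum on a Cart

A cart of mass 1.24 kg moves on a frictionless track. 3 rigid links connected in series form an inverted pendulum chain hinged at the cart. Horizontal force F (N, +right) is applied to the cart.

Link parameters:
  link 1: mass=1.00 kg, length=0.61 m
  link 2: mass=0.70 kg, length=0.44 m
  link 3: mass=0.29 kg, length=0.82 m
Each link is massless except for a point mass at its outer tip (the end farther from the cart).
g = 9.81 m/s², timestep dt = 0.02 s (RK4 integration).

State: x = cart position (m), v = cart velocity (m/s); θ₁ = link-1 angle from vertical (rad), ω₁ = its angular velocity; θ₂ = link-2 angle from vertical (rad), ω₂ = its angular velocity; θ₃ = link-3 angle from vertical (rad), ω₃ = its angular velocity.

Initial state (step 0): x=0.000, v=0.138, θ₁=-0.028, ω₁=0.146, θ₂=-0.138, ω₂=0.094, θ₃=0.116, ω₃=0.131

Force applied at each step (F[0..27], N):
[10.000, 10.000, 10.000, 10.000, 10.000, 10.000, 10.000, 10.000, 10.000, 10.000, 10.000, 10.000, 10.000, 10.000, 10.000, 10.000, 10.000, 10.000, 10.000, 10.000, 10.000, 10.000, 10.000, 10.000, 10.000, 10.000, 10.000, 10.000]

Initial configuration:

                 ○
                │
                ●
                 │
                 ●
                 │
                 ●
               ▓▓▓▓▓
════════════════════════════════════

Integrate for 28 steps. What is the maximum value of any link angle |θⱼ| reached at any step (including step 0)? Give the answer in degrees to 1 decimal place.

Answer: 117.8°

Derivation:
apply F[0]=+10.000 → step 1: x=0.004, v=0.307, θ₁=-0.028, ω₁=-0.108, θ₂=-0.137, ω₂=-0.041, θ₃=0.119, ω₃=0.211
apply F[1]=+10.000 → step 2: x=0.012, v=0.478, θ₁=-0.032, ω₁=-0.364, θ₂=-0.140, ω₂=-0.174, θ₃=0.124, ω₃=0.291
apply F[2]=+10.000 → step 3: x=0.024, v=0.650, θ₁=-0.042, ω₁=-0.628, θ₂=-0.144, ω₂=-0.303, θ₃=0.131, ω₃=0.373
apply F[3]=+10.000 → step 4: x=0.038, v=0.825, θ₁=-0.058, ω₁=-0.903, θ₂=-0.152, ω₂=-0.423, θ₃=0.139, ω₃=0.455
apply F[4]=+10.000 → step 5: x=0.057, v=1.004, θ₁=-0.078, ω₁=-1.195, θ₂=-0.161, ω₂=-0.531, θ₃=0.149, ω₃=0.536
apply F[5]=+10.000 → step 6: x=0.078, v=1.187, θ₁=-0.105, ω₁=-1.505, θ₂=-0.173, ω₂=-0.622, θ₃=0.161, ω₃=0.615
apply F[6]=+10.000 → step 7: x=0.104, v=1.374, θ₁=-0.139, ω₁=-1.837, θ₂=-0.186, ω₂=-0.692, θ₃=0.174, ω₃=0.688
apply F[7]=+10.000 → step 8: x=0.133, v=1.562, θ₁=-0.179, ω₁=-2.187, θ₂=-0.200, ω₂=-0.740, θ₃=0.188, ω₃=0.752
apply F[8]=+10.000 → step 9: x=0.167, v=1.749, θ₁=-0.226, ω₁=-2.551, θ₂=-0.215, ω₂=-0.765, θ₃=0.204, ω₃=0.802
apply F[9]=+10.000 → step 10: x=0.203, v=1.930, θ₁=-0.281, ω₁=-2.919, θ₂=-0.231, ω₂=-0.771, θ₃=0.220, ω₃=0.833
apply F[10]=+10.000 → step 11: x=0.244, v=2.097, θ₁=-0.343, ω₁=-3.280, θ₂=-0.246, ω₂=-0.767, θ₃=0.237, ω₃=0.840
apply F[11]=+10.000 → step 12: x=0.287, v=2.246, θ₁=-0.412, ω₁=-3.621, θ₂=-0.261, ω₂=-0.766, θ₃=0.254, ω₃=0.820
apply F[12]=+10.000 → step 13: x=0.333, v=2.371, θ₁=-0.488, ω₁=-3.930, θ₂=-0.277, ω₂=-0.784, θ₃=0.270, ω₃=0.775
apply F[13]=+10.000 → step 14: x=0.382, v=2.470, θ₁=-0.569, ω₁=-4.203, θ₂=-0.293, ω₂=-0.833, θ₃=0.284, ω₃=0.707
apply F[14]=+10.000 → step 15: x=0.432, v=2.541, θ₁=-0.656, ω₁=-4.438, θ₂=-0.311, ω₂=-0.926, θ₃=0.298, ω₃=0.619
apply F[15]=+10.000 → step 16: x=0.483, v=2.586, θ₁=-0.746, ω₁=-4.639, θ₂=-0.330, ω₂=-1.068, θ₃=0.309, ω₃=0.515
apply F[16]=+10.000 → step 17: x=0.535, v=2.605, θ₁=-0.841, ω₁=-4.814, θ₂=-0.354, ω₂=-1.261, θ₃=0.318, ω₃=0.401
apply F[17]=+10.000 → step 18: x=0.587, v=2.602, θ₁=-0.939, ω₁=-4.968, θ₂=-0.381, ω₂=-1.507, θ₃=0.325, ω₃=0.276
apply F[18]=+10.000 → step 19: x=0.639, v=2.577, θ₁=-1.040, ω₁=-5.108, θ₂=-0.414, ω₂=-1.803, θ₃=0.329, ω₃=0.142
apply F[19]=+10.000 → step 20: x=0.690, v=2.531, θ₁=-1.143, ω₁=-5.240, θ₂=-0.454, ω₂=-2.149, θ₃=0.331, ω₃=-0.001
apply F[20]=+10.000 → step 21: x=0.740, v=2.465, θ₁=-1.249, ω₁=-5.366, θ₂=-0.501, ω₂=-2.544, θ₃=0.329, ω₃=-0.157
apply F[21]=+10.000 → step 22: x=0.789, v=2.379, θ₁=-1.358, ω₁=-5.488, θ₂=-0.556, ω₂=-2.988, θ₃=0.324, ω₃=-0.329
apply F[22]=+10.000 → step 23: x=0.835, v=2.273, θ₁=-1.469, ω₁=-5.609, θ₂=-0.620, ω₂=-3.482, θ₃=0.316, ω₃=-0.523
apply F[23]=+10.000 → step 24: x=0.880, v=2.146, θ₁=-1.582, ω₁=-5.727, θ₂=-0.695, ω₂=-4.029, θ₃=0.303, ω₃=-0.745
apply F[24]=+10.000 → step 25: x=0.921, v=2.000, θ₁=-1.698, ω₁=-5.840, θ₂=-0.782, ω₂=-4.632, θ₃=0.286, ω₃=-1.006
apply F[25]=+10.000 → step 26: x=0.959, v=1.832, θ₁=-1.816, ω₁=-5.945, θ₂=-0.881, ω₂=-5.298, θ₃=0.263, ω₃=-1.318
apply F[26]=+10.000 → step 27: x=0.994, v=1.643, θ₁=-1.935, ω₁=-6.034, θ₂=-0.994, ω₂=-6.032, θ₃=0.233, ω₃=-1.696
apply F[27]=+10.000 → step 28: x=1.025, v=1.434, θ₁=-2.057, ω₁=-6.099, θ₂=-1.123, ω₂=-6.845, θ₃=0.194, ω₃=-2.161
Max |angle| over trajectory = 2.057 rad = 117.8°.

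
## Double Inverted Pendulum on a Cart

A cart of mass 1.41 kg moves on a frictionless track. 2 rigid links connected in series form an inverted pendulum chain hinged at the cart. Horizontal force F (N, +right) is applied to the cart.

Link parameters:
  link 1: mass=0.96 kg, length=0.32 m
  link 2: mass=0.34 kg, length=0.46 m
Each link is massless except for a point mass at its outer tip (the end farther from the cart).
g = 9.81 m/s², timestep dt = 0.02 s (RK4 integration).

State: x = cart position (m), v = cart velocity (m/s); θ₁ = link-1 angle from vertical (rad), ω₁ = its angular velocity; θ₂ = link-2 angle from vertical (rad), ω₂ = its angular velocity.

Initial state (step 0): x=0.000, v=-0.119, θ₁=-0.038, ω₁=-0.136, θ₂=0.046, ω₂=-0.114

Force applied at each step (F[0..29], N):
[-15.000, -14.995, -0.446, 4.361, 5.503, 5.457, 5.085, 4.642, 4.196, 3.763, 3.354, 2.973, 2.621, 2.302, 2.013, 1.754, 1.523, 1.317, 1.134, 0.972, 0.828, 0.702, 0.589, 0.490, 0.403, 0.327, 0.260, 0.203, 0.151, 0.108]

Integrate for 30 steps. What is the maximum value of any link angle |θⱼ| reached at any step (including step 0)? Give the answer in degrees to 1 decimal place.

Answer: 3.9°

Derivation:
apply F[0]=-15.000 → step 1: x=-0.004, v=-0.325, θ₁=-0.035, ω₁=0.465, θ₂=0.044, ω₂=-0.065
apply F[1]=-14.995 → step 2: x=-0.013, v=-0.532, θ₁=-0.019, ω₁=1.081, θ₂=0.043, ω₂=-0.023
apply F[2]=-0.446 → step 3: x=-0.024, v=-0.537, θ₁=0.002, ω₁=1.080, θ₂=0.043, ω₂=0.006
apply F[3]=+4.361 → step 4: x=-0.034, v=-0.478, θ₁=0.022, ω₁=0.895, θ₂=0.044, ω₂=0.023
apply F[4]=+5.503 → step 5: x=-0.043, v=-0.405, θ₁=0.038, ω₁=0.683, θ₂=0.044, ω₂=0.031
apply F[5]=+5.457 → step 6: x=-0.050, v=-0.335, θ₁=0.049, ω₁=0.493, θ₂=0.045, ω₂=0.031
apply F[6]=+5.085 → step 7: x=-0.056, v=-0.273, θ₁=0.058, ω₁=0.334, θ₂=0.045, ω₂=0.026
apply F[7]=+4.642 → step 8: x=-0.061, v=-0.218, θ₁=0.063, ω₁=0.204, θ₂=0.046, ω₂=0.017
apply F[8]=+4.196 → step 9: x=-0.065, v=-0.171, θ₁=0.066, ω₁=0.099, θ₂=0.046, ω₂=0.006
apply F[9]=+3.763 → step 10: x=-0.068, v=-0.130, θ₁=0.067, ω₁=0.016, θ₂=0.046, ω₂=-0.006
apply F[10]=+3.354 → step 11: x=-0.070, v=-0.094, θ₁=0.067, ω₁=-0.048, θ₂=0.046, ω₂=-0.019
apply F[11]=+2.973 → step 12: x=-0.072, v=-0.064, θ₁=0.065, ω₁=-0.097, θ₂=0.045, ω₂=-0.031
apply F[12]=+2.621 → step 13: x=-0.073, v=-0.039, θ₁=0.063, ω₁=-0.133, θ₂=0.044, ω₂=-0.042
apply F[13]=+2.302 → step 14: x=-0.073, v=-0.017, θ₁=0.060, ω₁=-0.158, θ₂=0.043, ω₂=-0.053
apply F[14]=+2.013 → step 15: x=-0.074, v=0.001, θ₁=0.057, ω₁=-0.174, θ₂=0.042, ω₂=-0.062
apply F[15]=+1.754 → step 16: x=-0.073, v=0.016, θ₁=0.053, ω₁=-0.184, θ₂=0.041, ω₂=-0.070
apply F[16]=+1.523 → step 17: x=-0.073, v=0.028, θ₁=0.050, ω₁=-0.188, θ₂=0.040, ω₂=-0.076
apply F[17]=+1.317 → step 18: x=-0.072, v=0.038, θ₁=0.046, ω₁=-0.189, θ₂=0.038, ω₂=-0.081
apply F[18]=+1.134 → step 19: x=-0.071, v=0.046, θ₁=0.042, ω₁=-0.185, θ₂=0.036, ω₂=-0.085
apply F[19]=+0.972 → step 20: x=-0.070, v=0.053, θ₁=0.039, ω₁=-0.180, θ₂=0.035, ω₂=-0.088
apply F[20]=+0.828 → step 21: x=-0.069, v=0.058, θ₁=0.035, ω₁=-0.173, θ₂=0.033, ω₂=-0.090
apply F[21]=+0.702 → step 22: x=-0.068, v=0.062, θ₁=0.032, ω₁=-0.164, θ₂=0.031, ω₂=-0.091
apply F[22]=+0.589 → step 23: x=-0.067, v=0.064, θ₁=0.028, ω₁=-0.155, θ₂=0.029, ω₂=-0.091
apply F[23]=+0.490 → step 24: x=-0.066, v=0.067, θ₁=0.025, ω₁=-0.145, θ₂=0.027, ω₂=-0.090
apply F[24]=+0.403 → step 25: x=-0.064, v=0.068, θ₁=0.023, ω₁=-0.135, θ₂=0.026, ω₂=-0.088
apply F[25]=+0.327 → step 26: x=-0.063, v=0.069, θ₁=0.020, ω₁=-0.125, θ₂=0.024, ω₂=-0.086
apply F[26]=+0.260 → step 27: x=-0.062, v=0.069, θ₁=0.018, ω₁=-0.116, θ₂=0.022, ω₂=-0.084
apply F[27]=+0.203 → step 28: x=-0.060, v=0.069, θ₁=0.015, ω₁=-0.106, θ₂=0.021, ω₂=-0.081
apply F[28]=+0.151 → step 29: x=-0.059, v=0.068, θ₁=0.013, ω₁=-0.097, θ₂=0.019, ω₂=-0.078
apply F[29]=+0.108 → step 30: x=-0.057, v=0.068, θ₁=0.012, ω₁=-0.089, θ₂=0.017, ω₂=-0.075
Max |angle| over trajectory = 0.067 rad = 3.9°.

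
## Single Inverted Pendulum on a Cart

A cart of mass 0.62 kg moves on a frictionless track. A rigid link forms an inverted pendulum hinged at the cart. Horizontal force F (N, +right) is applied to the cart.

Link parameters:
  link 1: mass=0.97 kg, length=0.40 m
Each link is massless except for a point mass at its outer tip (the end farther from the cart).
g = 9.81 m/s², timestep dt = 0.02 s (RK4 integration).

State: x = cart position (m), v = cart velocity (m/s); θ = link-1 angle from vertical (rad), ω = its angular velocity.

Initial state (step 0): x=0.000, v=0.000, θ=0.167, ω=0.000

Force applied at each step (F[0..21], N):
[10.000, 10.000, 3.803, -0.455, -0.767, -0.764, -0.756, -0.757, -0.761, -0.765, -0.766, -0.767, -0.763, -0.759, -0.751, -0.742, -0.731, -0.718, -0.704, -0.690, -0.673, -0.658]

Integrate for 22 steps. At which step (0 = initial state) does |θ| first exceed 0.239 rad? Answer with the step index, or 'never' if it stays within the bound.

apply F[0]=+10.000 → step 1: x=0.003, v=0.262, θ=0.161, ω=-0.565
apply F[1]=+10.000 → step 2: x=0.011, v=0.530, θ=0.144, ω=-1.152
apply F[2]=+3.803 → step 3: x=0.022, v=0.612, θ=0.120, ω=-1.292
apply F[3]=-0.455 → step 4: x=0.034, v=0.568, θ=0.096, ω=-1.128
apply F[4]=-0.767 → step 5: x=0.045, v=0.519, θ=0.075, ω=-0.965
apply F[5]=-0.764 → step 6: x=0.055, v=0.475, θ=0.057, ω=-0.823
apply F[6]=-0.756 → step 7: x=0.064, v=0.436, θ=0.042, ω=-0.702
apply F[7]=-0.757 → step 8: x=0.072, v=0.401, θ=0.029, ω=-0.598
apply F[8]=-0.761 → step 9: x=0.080, v=0.370, θ=0.018, ω=-0.507
apply F[9]=-0.765 → step 10: x=0.087, v=0.341, θ=0.008, ω=-0.430
apply F[10]=-0.766 → step 11: x=0.093, v=0.315, θ=0.000, ω=-0.362
apply F[11]=-0.767 → step 12: x=0.099, v=0.291, θ=-0.006, ω=-0.304
apply F[12]=-0.763 → step 13: x=0.105, v=0.269, θ=-0.012, ω=-0.254
apply F[13]=-0.759 → step 14: x=0.110, v=0.249, θ=-0.016, ω=-0.211
apply F[14]=-0.751 → step 15: x=0.115, v=0.231, θ=-0.020, ω=-0.173
apply F[15]=-0.742 → step 16: x=0.119, v=0.213, θ=-0.023, ω=-0.141
apply F[16]=-0.731 → step 17: x=0.124, v=0.197, θ=-0.026, ω=-0.113
apply F[17]=-0.718 → step 18: x=0.127, v=0.182, θ=-0.028, ω=-0.089
apply F[18]=-0.704 → step 19: x=0.131, v=0.169, θ=-0.029, ω=-0.068
apply F[19]=-0.690 → step 20: x=0.134, v=0.156, θ=-0.031, ω=-0.051
apply F[20]=-0.673 → step 21: x=0.137, v=0.143, θ=-0.032, ω=-0.035
apply F[21]=-0.658 → step 22: x=0.140, v=0.132, θ=-0.032, ω=-0.022
max |θ| = 0.167 ≤ 0.239 over all 23 states.

Answer: never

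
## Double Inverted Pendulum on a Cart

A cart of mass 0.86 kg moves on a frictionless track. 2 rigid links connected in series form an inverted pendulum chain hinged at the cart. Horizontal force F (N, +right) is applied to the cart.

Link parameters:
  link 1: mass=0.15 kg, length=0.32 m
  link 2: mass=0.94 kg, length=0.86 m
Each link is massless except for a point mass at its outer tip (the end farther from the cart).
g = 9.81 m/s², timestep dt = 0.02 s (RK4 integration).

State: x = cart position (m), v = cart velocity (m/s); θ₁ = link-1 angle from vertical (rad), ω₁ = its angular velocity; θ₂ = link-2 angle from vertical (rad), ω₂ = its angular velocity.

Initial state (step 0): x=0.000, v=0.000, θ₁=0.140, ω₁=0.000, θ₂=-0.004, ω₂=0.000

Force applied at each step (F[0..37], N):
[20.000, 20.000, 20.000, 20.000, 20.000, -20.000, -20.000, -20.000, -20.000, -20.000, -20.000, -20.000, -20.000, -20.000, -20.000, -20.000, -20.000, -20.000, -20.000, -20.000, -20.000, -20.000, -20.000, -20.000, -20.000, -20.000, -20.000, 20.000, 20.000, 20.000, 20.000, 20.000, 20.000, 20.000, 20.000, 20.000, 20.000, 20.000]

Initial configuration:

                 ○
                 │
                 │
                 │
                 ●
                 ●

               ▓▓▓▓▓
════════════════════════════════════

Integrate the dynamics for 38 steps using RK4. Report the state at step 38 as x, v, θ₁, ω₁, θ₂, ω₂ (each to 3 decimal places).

Answer: x=-1.239, v=1.222, θ₁=4.008, ω₁=8.189, θ₂=1.897, ω₂=11.227

Derivation:
apply F[0]=+20.000 → step 1: x=0.004, v=0.426, θ₁=0.134, ω₁=-0.618, θ₂=-0.007, ω₂=-0.269
apply F[1]=+20.000 → step 2: x=0.017, v=0.857, θ₁=0.115, ω₁=-1.313, θ₂=-0.015, ω₂=-0.515
apply F[2]=+20.000 → step 3: x=0.039, v=1.298, θ₁=0.080, ω₁=-2.169, θ₂=-0.027, ω₂=-0.713
apply F[3]=+20.000 → step 4: x=0.069, v=1.751, θ₁=0.026, ω₁=-3.277, θ₂=-0.043, ω₂=-0.833
apply F[4]=+20.000 → step 5: x=0.109, v=2.217, θ₁=-0.053, ω₁=-4.666, θ₂=-0.060, ω₂=-0.864
apply F[5]=-20.000 → step 6: x=0.149, v=1.767, θ₁=-0.133, ω₁=-3.399, θ₂=-0.077, ω₂=-0.832
apply F[6]=-20.000 → step 7: x=0.180, v=1.342, θ₁=-0.191, ω₁=-2.482, θ₂=-0.092, ω₂=-0.704
apply F[7]=-20.000 → step 8: x=0.202, v=0.937, θ₁=-0.234, ω₁=-1.874, θ₂=-0.104, ω₂=-0.486
apply F[8]=-20.000 → step 9: x=0.217, v=0.546, θ₁=-0.268, ω₁=-1.500, θ₂=-0.111, ω₂=-0.201
apply F[9]=-20.000 → step 10: x=0.224, v=0.166, θ₁=-0.295, ω₁=-1.305, θ₂=-0.112, ω₂=0.140
apply F[10]=-20.000 → step 11: x=0.224, v=-0.210, θ₁=-0.321, ω₁=-1.250, θ₂=-0.105, ω₂=0.527
apply F[11]=-20.000 → step 12: x=0.216, v=-0.586, θ₁=-0.346, ω₁=-1.294, θ₂=-0.091, ω₂=0.952
apply F[12]=-20.000 → step 13: x=0.200, v=-0.965, θ₁=-0.373, ω₁=-1.385, θ₂=-0.067, ω₂=1.402
apply F[13]=-20.000 → step 14: x=0.177, v=-1.351, θ₁=-0.401, ω₁=-1.459, θ₂=-0.035, ω₂=1.860
apply F[14]=-20.000 → step 15: x=0.146, v=-1.746, θ₁=-0.431, ω₁=-1.453, θ₂=0.007, ω₂=2.308
apply F[15]=-20.000 → step 16: x=0.107, v=-2.151, θ₁=-0.459, ω₁=-1.315, θ₂=0.058, ω₂=2.734
apply F[16]=-20.000 → step 17: x=0.060, v=-2.565, θ₁=-0.482, ω₁=-1.011, θ₂=0.116, ω₂=3.132
apply F[17]=-20.000 → step 18: x=0.005, v=-2.987, θ₁=-0.498, ω₁=-0.520, θ₂=0.183, ω₂=3.501
apply F[18]=-20.000 → step 19: x=-0.059, v=-3.415, θ₁=-0.502, ω₁=0.181, θ₂=0.256, ω₂=3.840
apply F[19]=-20.000 → step 20: x=-0.132, v=-3.849, θ₁=-0.489, ω₁=1.116, θ₂=0.336, ω₂=4.144
apply F[20]=-20.000 → step 21: x=-0.213, v=-4.292, θ₁=-0.455, ω₁=2.322, θ₂=0.422, ω₂=4.394
apply F[21]=-20.000 → step 22: x=-0.304, v=-4.744, θ₁=-0.394, ω₁=3.845, θ₂=0.511, ω₂=4.555
apply F[22]=-20.000 → step 23: x=-0.403, v=-5.208, θ₁=-0.299, ω₁=5.754, θ₂=0.603, ω₂=4.562
apply F[23]=-20.000 → step 24: x=-0.512, v=-5.685, θ₁=-0.160, ω₁=8.171, θ₂=0.692, ω₂=4.292
apply F[24]=-20.000 → step 25: x=-0.631, v=-6.158, θ₁=0.033, ω₁=11.394, θ₂=0.771, ω₂=3.514
apply F[25]=-20.000 → step 26: x=-0.758, v=-6.535, θ₁=0.306, ω₁=16.274, θ₂=0.826, ω₂=1.703
apply F[26]=-20.000 → step 27: x=-0.888, v=-6.144, θ₁=0.702, ω₁=22.658, θ₂=0.827, ω₂=-1.553
apply F[27]=+20.000 → step 28: x=-0.992, v=-4.467, θ₁=1.117, ω₁=18.106, θ₂=0.798, ω₂=-0.761
apply F[28]=+20.000 → step 29: x=-1.072, v=-3.570, θ₁=1.444, ω₁=15.124, θ₂=0.797, ω₂=0.578
apply F[29]=+20.000 → step 30: x=-1.136, v=-2.891, θ₁=1.735, ω₁=14.092, θ₂=0.819, ω₂=1.575
apply F[30]=+20.000 → step 31: x=-1.188, v=-2.266, θ₁=2.014, ω₁=13.956, θ₂=0.860, ω₂=2.535
apply F[31]=+20.000 → step 32: x=-1.227, v=-1.657, θ₁=2.296, ω₁=14.331, θ₂=0.921, ω₂=3.637
apply F[32]=+20.000 → step 33: x=-1.254, v=-1.061, θ₁=2.589, ω₁=15.012, θ₂=1.007, ω₂=4.995
apply F[33]=+20.000 → step 34: x=-1.270, v=-0.500, θ₁=2.897, ω₁=15.725, θ₂=1.123, ω₂=6.652
apply F[34]=+20.000 → step 35: x=-1.275, v=-0.011, θ₁=3.215, ω₁=15.953, θ₂=1.274, ω₂=8.478
apply F[35]=+20.000 → step 36: x=-1.271, v=0.395, θ₁=3.527, ω₁=14.957, θ₂=1.461, ω₂=10.080
apply F[36]=+20.000 → step 37: x=-1.259, v=0.781, θ₁=3.802, ω₁=12.285, θ₂=1.673, ω₂=11.017
apply F[37]=+20.000 → step 38: x=-1.239, v=1.222, θ₁=4.008, ω₁=8.189, θ₂=1.897, ω₂=11.227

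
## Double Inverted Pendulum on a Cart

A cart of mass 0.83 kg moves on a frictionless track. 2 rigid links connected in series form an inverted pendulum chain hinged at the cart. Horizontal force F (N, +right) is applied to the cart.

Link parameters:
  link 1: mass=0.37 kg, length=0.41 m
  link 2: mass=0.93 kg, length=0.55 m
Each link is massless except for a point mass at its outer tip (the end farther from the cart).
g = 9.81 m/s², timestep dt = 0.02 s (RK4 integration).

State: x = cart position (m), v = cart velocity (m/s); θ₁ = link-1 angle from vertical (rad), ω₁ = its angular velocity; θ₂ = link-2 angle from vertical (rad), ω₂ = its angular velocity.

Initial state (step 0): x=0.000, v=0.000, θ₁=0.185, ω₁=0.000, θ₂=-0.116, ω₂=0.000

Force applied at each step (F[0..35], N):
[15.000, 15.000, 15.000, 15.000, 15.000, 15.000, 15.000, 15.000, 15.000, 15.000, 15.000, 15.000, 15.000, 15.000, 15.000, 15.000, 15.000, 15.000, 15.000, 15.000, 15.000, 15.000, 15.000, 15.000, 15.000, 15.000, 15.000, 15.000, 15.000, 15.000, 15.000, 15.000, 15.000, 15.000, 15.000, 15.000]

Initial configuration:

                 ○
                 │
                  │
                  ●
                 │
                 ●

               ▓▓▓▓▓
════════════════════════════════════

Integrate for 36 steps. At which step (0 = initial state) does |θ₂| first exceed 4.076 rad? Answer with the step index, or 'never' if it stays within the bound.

Answer: never

Derivation:
apply F[0]=+15.000 → step 1: x=0.003, v=0.303, θ₁=0.182, ω₁=-0.287, θ₂=-0.120, ω₂=-0.385
apply F[1]=+15.000 → step 2: x=0.012, v=0.610, θ₁=0.173, ω₁=-0.593, θ₂=-0.131, ω₂=-0.764
apply F[2]=+15.000 → step 3: x=0.027, v=0.922, θ₁=0.158, ω₁=-0.934, θ₂=-0.150, ω₂=-1.130
apply F[3]=+15.000 → step 4: x=0.049, v=1.242, θ₁=0.136, ω₁=-1.333, θ₂=-0.176, ω₂=-1.474
apply F[4]=+15.000 → step 5: x=0.077, v=1.574, θ₁=0.104, ω₁=-1.812, θ₂=-0.209, ω₂=-1.783
apply F[5]=+15.000 → step 6: x=0.112, v=1.918, θ₁=0.062, ω₁=-2.397, θ₂=-0.247, ω₂=-2.038
apply F[6]=+15.000 → step 7: x=0.154, v=2.274, θ₁=0.008, ω₁=-3.112, θ₂=-0.290, ω₂=-2.214
apply F[7]=+15.000 → step 8: x=0.203, v=2.637, θ₁=-0.063, ω₁=-3.973, θ₂=-0.335, ω₂=-2.283
apply F[8]=+15.000 → step 9: x=0.259, v=2.990, θ₁=-0.152, ω₁=-4.962, θ₂=-0.380, ω₂=-2.222
apply F[9]=+15.000 → step 10: x=0.323, v=3.305, θ₁=-0.262, ω₁=-5.991, θ₂=-0.423, ω₂=-2.050
apply F[10]=+15.000 → step 11: x=0.391, v=3.540, θ₁=-0.391, ω₁=-6.870, θ₂=-0.462, ω₂=-1.866
apply F[11]=+15.000 → step 12: x=0.463, v=3.671, θ₁=-0.534, ω₁=-7.408, θ₂=-0.499, ω₂=-1.829
apply F[12]=+15.000 → step 13: x=0.537, v=3.719, θ₁=-0.685, ω₁=-7.577, θ₂=-0.537, ω₂=-2.032
apply F[13]=+15.000 → step 14: x=0.612, v=3.723, θ₁=-0.836, ω₁=-7.497, θ₂=-0.582, ω₂=-2.456
apply F[14]=+15.000 → step 15: x=0.686, v=3.708, θ₁=-0.984, ω₁=-7.280, θ₂=-0.636, ω₂=-3.034
apply F[15]=+15.000 → step 16: x=0.760, v=3.684, θ₁=-1.126, ω₁=-6.982, θ₂=-0.704, ω₂=-3.713
apply F[16]=+15.000 → step 17: x=0.834, v=3.654, θ₁=-1.262, ω₁=-6.612, θ₂=-0.785, ω₂=-4.463
apply F[17]=+15.000 → step 18: x=0.906, v=3.615, θ₁=-1.390, ω₁=-6.161, θ₂=-0.883, ω₂=-5.263
apply F[18]=+15.000 → step 19: x=0.978, v=3.560, θ₁=-1.508, ω₁=-5.615, θ₂=-0.996, ω₂=-6.101
apply F[19]=+15.000 → step 20: x=1.048, v=3.481, θ₁=-1.614, ω₁=-4.971, θ₂=-1.127, ω₂=-6.966
apply F[20]=+15.000 → step 21: x=1.117, v=3.363, θ₁=-1.707, ω₁=-4.254, θ₂=-1.275, ω₂=-7.842
apply F[21]=+15.000 → step 22: x=1.183, v=3.182, θ₁=-1.784, ω₁=-3.548, θ₂=-1.440, ω₂=-8.695
apply F[22]=+15.000 → step 23: x=1.244, v=2.914, θ₁=-1.850, ω₁=-3.039, θ₂=-1.622, ω₂=-9.443
apply F[23]=+15.000 → step 24: x=1.298, v=2.550, θ₁=-1.909, ω₁=-3.010, θ₂=-1.816, ω₂=-9.936
apply F[24]=+15.000 → step 25: x=1.345, v=2.118, θ₁=-1.975, ω₁=-3.712, θ₂=-2.017, ω₂=-10.018
apply F[25]=+15.000 → step 26: x=1.383, v=1.662, θ₁=-2.063, ω₁=-5.159, θ₂=-2.214, ω₂=-9.650
apply F[26]=+15.000 → step 27: x=1.412, v=1.190, θ₁=-2.185, ω₁=-7.182, θ₂=-2.400, ω₂=-8.903
apply F[27]=+15.000 → step 28: x=1.430, v=0.654, θ₁=-2.353, ω₁=-9.663, θ₂=-2.568, ω₂=-7.857
apply F[28]=+15.000 → step 29: x=1.437, v=-0.022, θ₁=-2.575, ω₁=-12.580, θ₂=-2.713, ω₂=-6.639
apply F[29]=+15.000 → step 30: x=1.429, v=-0.772, θ₁=-2.855, ω₁=-15.113, θ₂=-2.837, ω₂=-5.980
apply F[30]=+15.000 → step 31: x=1.410, v=-0.888, θ₁=-3.153, ω₁=-13.920, θ₂=-2.968, ω₂=-7.489
apply F[31]=+15.000 → step 32: x=1.399, v=-0.200, θ₁=-3.390, ω₁=-9.689, θ₂=-3.142, ω₂=-9.819
apply F[32]=+15.000 → step 33: x=1.404, v=0.713, θ₁=-3.541, ω₁=-5.463, θ₂=-3.356, ω₂=-11.400
apply F[33]=+15.000 → step 34: x=1.428, v=1.699, θ₁=-3.615, ω₁=-2.166, θ₂=-3.592, ω₂=-12.063
apply F[34]=+15.000 → step 35: x=1.472, v=2.668, θ₁=-3.639, ω₁=-0.471, θ₂=-3.831, ω₂=-11.647
apply F[35]=+15.000 → step 36: x=1.533, v=3.471, θ₁=-3.644, ω₁=-0.215, θ₂=-4.053, ω₂=-10.558
max |θ₂| = 4.053 ≤ 4.076 over all 37 states.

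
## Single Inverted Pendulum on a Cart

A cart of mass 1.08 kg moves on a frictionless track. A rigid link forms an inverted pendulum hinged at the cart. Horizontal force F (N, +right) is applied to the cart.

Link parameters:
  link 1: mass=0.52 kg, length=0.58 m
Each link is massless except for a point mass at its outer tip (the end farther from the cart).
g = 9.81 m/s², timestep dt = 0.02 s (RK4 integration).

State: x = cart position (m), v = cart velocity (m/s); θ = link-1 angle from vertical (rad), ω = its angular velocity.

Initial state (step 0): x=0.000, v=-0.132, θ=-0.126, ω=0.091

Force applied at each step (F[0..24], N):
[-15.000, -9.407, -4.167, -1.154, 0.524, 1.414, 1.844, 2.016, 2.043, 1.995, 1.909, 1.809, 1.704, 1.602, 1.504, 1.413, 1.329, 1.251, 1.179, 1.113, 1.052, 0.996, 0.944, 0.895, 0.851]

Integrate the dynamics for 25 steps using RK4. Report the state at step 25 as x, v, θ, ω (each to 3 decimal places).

Answer: x=-0.180, v=-0.117, θ=0.038, ω=-0.009

Derivation:
apply F[0]=-15.000 → step 1: x=-0.005, v=-0.396, θ=-0.120, ω=0.502
apply F[1]=-9.407 → step 2: x=-0.015, v=-0.559, θ=-0.108, ω=0.742
apply F[2]=-4.167 → step 3: x=-0.027, v=-0.627, θ=-0.092, ω=0.824
apply F[3]=-1.154 → step 4: x=-0.039, v=-0.641, θ=-0.076, ω=0.820
apply F[4]=+0.524 → step 5: x=-0.052, v=-0.625, θ=-0.060, ω=0.770
apply F[5]=+1.414 → step 6: x=-0.064, v=-0.594, θ=-0.045, ω=0.699
apply F[6]=+1.844 → step 7: x=-0.076, v=-0.556, θ=-0.032, ω=0.621
apply F[7]=+2.016 → step 8: x=-0.086, v=-0.517, θ=-0.020, ω=0.544
apply F[8]=+2.043 → step 9: x=-0.096, v=-0.477, θ=-0.010, ω=0.471
apply F[9]=+1.995 → step 10: x=-0.106, v=-0.440, θ=-0.001, ω=0.404
apply F[10]=+1.909 → step 11: x=-0.114, v=-0.405, θ=0.006, ω=0.345
apply F[11]=+1.809 → step 12: x=-0.122, v=-0.372, θ=0.013, ω=0.292
apply F[12]=+1.704 → step 13: x=-0.129, v=-0.342, θ=0.018, ω=0.245
apply F[13]=+1.602 → step 14: x=-0.135, v=-0.314, θ=0.022, ω=0.204
apply F[14]=+1.504 → step 15: x=-0.141, v=-0.289, θ=0.026, ω=0.168
apply F[15]=+1.413 → step 16: x=-0.147, v=-0.265, θ=0.029, ω=0.137
apply F[16]=+1.329 → step 17: x=-0.152, v=-0.243, θ=0.032, ω=0.110
apply F[17]=+1.251 → step 18: x=-0.157, v=-0.223, θ=0.034, ω=0.086
apply F[18]=+1.179 → step 19: x=-0.161, v=-0.205, θ=0.035, ω=0.066
apply F[19]=+1.113 → step 20: x=-0.165, v=-0.188, θ=0.036, ω=0.048
apply F[20]=+1.052 → step 21: x=-0.169, v=-0.172, θ=0.037, ω=0.033
apply F[21]=+0.996 → step 22: x=-0.172, v=-0.157, θ=0.038, ω=0.020
apply F[22]=+0.944 → step 23: x=-0.175, v=-0.143, θ=0.038, ω=0.008
apply F[23]=+0.895 → step 24: x=-0.178, v=-0.130, θ=0.038, ω=-0.001
apply F[24]=+0.851 → step 25: x=-0.180, v=-0.117, θ=0.038, ω=-0.009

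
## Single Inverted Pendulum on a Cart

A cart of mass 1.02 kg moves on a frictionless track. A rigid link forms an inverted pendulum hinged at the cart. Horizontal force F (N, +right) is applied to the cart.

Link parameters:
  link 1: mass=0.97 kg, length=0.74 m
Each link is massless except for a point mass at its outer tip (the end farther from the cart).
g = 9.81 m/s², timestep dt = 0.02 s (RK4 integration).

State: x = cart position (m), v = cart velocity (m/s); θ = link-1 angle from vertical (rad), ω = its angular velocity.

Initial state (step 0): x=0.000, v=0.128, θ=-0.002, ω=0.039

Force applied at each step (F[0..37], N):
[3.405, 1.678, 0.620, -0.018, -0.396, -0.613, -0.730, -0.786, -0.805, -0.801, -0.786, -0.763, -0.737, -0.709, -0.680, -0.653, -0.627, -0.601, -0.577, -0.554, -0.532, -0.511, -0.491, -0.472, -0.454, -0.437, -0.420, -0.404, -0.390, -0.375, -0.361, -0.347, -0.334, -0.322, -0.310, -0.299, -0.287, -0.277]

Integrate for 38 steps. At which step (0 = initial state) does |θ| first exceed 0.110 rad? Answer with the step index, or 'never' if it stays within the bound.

Answer: never

Derivation:
apply F[0]=+3.405 → step 1: x=0.003, v=0.195, θ=-0.002, ω=-0.052
apply F[1]=+1.678 → step 2: x=0.007, v=0.229, θ=-0.004, ω=-0.098
apply F[2]=+0.620 → step 3: x=0.012, v=0.242, θ=-0.006, ω=-0.117
apply F[3]=-0.018 → step 4: x=0.017, v=0.243, θ=-0.008, ω=-0.120
apply F[4]=-0.396 → step 5: x=0.022, v=0.236, θ=-0.010, ω=-0.114
apply F[5]=-0.613 → step 6: x=0.026, v=0.227, θ=-0.013, ω=-0.104
apply F[6]=-0.730 → step 7: x=0.031, v=0.215, θ=-0.015, ω=-0.092
apply F[7]=-0.786 → step 8: x=0.035, v=0.202, θ=-0.016, ω=-0.079
apply F[8]=-0.805 → step 9: x=0.039, v=0.190, θ=-0.018, ω=-0.067
apply F[9]=-0.801 → step 10: x=0.043, v=0.178, θ=-0.019, ω=-0.055
apply F[10]=-0.786 → step 11: x=0.046, v=0.166, θ=-0.020, ω=-0.044
apply F[11]=-0.763 → step 12: x=0.049, v=0.155, θ=-0.021, ω=-0.035
apply F[12]=-0.737 → step 13: x=0.052, v=0.144, θ=-0.021, ω=-0.026
apply F[13]=-0.709 → step 14: x=0.055, v=0.134, θ=-0.022, ω=-0.018
apply F[14]=-0.680 → step 15: x=0.058, v=0.125, θ=-0.022, ω=-0.012
apply F[15]=-0.653 → step 16: x=0.060, v=0.116, θ=-0.022, ω=-0.006
apply F[16]=-0.627 → step 17: x=0.062, v=0.108, θ=-0.022, ω=-0.001
apply F[17]=-0.601 → step 18: x=0.064, v=0.101, θ=-0.022, ω=0.003
apply F[18]=-0.577 → step 19: x=0.066, v=0.093, θ=-0.022, ω=0.007
apply F[19]=-0.554 → step 20: x=0.068, v=0.087, θ=-0.022, ω=0.010
apply F[20]=-0.532 → step 21: x=0.070, v=0.080, θ=-0.022, ω=0.013
apply F[21]=-0.511 → step 22: x=0.071, v=0.074, θ=-0.022, ω=0.015
apply F[22]=-0.491 → step 23: x=0.073, v=0.069, θ=-0.021, ω=0.017
apply F[23]=-0.472 → step 24: x=0.074, v=0.064, θ=-0.021, ω=0.019
apply F[24]=-0.454 → step 25: x=0.075, v=0.058, θ=-0.020, ω=0.020
apply F[25]=-0.437 → step 26: x=0.076, v=0.054, θ=-0.020, ω=0.021
apply F[26]=-0.420 → step 27: x=0.077, v=0.049, θ=-0.020, ω=0.022
apply F[27]=-0.404 → step 28: x=0.078, v=0.045, θ=-0.019, ω=0.023
apply F[28]=-0.390 → step 29: x=0.079, v=0.041, θ=-0.019, ω=0.023
apply F[29]=-0.375 → step 30: x=0.080, v=0.037, θ=-0.018, ω=0.024
apply F[30]=-0.361 → step 31: x=0.081, v=0.033, θ=-0.018, ω=0.024
apply F[31]=-0.347 → step 32: x=0.081, v=0.030, θ=-0.017, ω=0.024
apply F[32]=-0.334 → step 33: x=0.082, v=0.026, θ=-0.017, ω=0.024
apply F[33]=-0.322 → step 34: x=0.082, v=0.023, θ=-0.016, ω=0.024
apply F[34]=-0.310 → step 35: x=0.083, v=0.020, θ=-0.016, ω=0.024
apply F[35]=-0.299 → step 36: x=0.083, v=0.017, θ=-0.015, ω=0.024
apply F[36]=-0.287 → step 37: x=0.084, v=0.014, θ=-0.015, ω=0.023
apply F[37]=-0.277 → step 38: x=0.084, v=0.012, θ=-0.014, ω=0.023
max |θ| = 0.022 ≤ 0.110 over all 39 states.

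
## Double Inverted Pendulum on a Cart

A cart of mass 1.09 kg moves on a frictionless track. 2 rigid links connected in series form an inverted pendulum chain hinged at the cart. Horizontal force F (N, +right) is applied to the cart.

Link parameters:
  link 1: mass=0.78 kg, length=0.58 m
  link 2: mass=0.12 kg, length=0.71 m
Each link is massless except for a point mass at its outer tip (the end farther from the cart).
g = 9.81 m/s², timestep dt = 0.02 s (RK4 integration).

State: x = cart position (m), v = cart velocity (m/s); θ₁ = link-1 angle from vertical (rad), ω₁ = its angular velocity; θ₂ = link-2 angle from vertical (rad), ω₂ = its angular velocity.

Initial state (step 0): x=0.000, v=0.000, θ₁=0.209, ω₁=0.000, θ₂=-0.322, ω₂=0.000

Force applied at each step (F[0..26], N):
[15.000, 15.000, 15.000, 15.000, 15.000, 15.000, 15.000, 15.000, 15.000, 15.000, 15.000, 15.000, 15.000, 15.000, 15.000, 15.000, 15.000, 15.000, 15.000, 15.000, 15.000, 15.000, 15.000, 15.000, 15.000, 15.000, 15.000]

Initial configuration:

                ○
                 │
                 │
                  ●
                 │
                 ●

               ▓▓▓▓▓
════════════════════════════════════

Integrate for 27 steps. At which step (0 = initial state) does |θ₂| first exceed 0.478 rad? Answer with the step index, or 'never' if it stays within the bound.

Answer: 10

Derivation:
apply F[0]=+15.000 → step 1: x=0.002, v=0.236, θ₁=0.206, ω₁=-0.301, θ₂=-0.324, ω₂=-0.190
apply F[1]=+15.000 → step 2: x=0.009, v=0.473, θ₁=0.197, ω₁=-0.608, θ₂=-0.330, ω₂=-0.377
apply F[2]=+15.000 → step 3: x=0.021, v=0.714, θ₁=0.182, ω₁=-0.927, θ₂=-0.339, ω₂=-0.558
apply F[3]=+15.000 → step 4: x=0.038, v=0.959, θ₁=0.160, ω₁=-1.262, θ₂=-0.352, ω₂=-0.728
apply F[4]=+15.000 → step 5: x=0.060, v=1.211, θ₁=0.131, ω₁=-1.621, θ₂=-0.368, ω₂=-0.884
apply F[5]=+15.000 → step 6: x=0.086, v=1.469, θ₁=0.095, ω₁=-2.007, θ₂=-0.387, ω₂=-1.021
apply F[6]=+15.000 → step 7: x=0.119, v=1.735, θ₁=0.050, ω₁=-2.425, θ₂=-0.409, ω₂=-1.133
apply F[7]=+15.000 → step 8: x=0.156, v=2.008, θ₁=-0.002, ω₁=-2.876, θ₂=-0.432, ω₂=-1.214
apply F[8]=+15.000 → step 9: x=0.199, v=2.285, θ₁=-0.065, ω₁=-3.360, θ₂=-0.457, ω₂=-1.259
apply F[9]=+15.000 → step 10: x=0.247, v=2.561, θ₁=-0.137, ω₁=-3.868, θ₂=-0.482, ω₂=-1.267
apply F[10]=+15.000 → step 11: x=0.301, v=2.828, θ₁=-0.220, ω₁=-4.386, θ₂=-0.507, ω₂=-1.241
apply F[11]=+15.000 → step 12: x=0.360, v=3.075, θ₁=-0.312, ω₁=-4.895, θ₂=-0.532, ω₂=-1.189
apply F[12]=+15.000 → step 13: x=0.424, v=3.291, θ₁=-0.415, ω₁=-5.374, θ₂=-0.555, ω₂=-1.131
apply F[13]=+15.000 → step 14: x=0.492, v=3.465, θ₁=-0.527, ω₁=-5.802, θ₂=-0.577, ω₂=-1.090
apply F[14]=+15.000 → step 15: x=0.562, v=3.592, θ₁=-0.647, ω₁=-6.171, θ₂=-0.599, ω₂=-1.090
apply F[15]=+15.000 → step 16: x=0.635, v=3.669, θ₁=-0.773, ω₁=-6.483, θ₂=-0.621, ω₂=-1.150
apply F[16]=+15.000 → step 17: x=0.709, v=3.699, θ₁=-0.906, ω₁=-6.747, θ₂=-0.645, ω₂=-1.283
apply F[17]=+15.000 → step 18: x=0.783, v=3.685, θ₁=-1.043, ω₁=-6.980, θ₂=-0.673, ω₂=-1.497
apply F[18]=+15.000 → step 19: x=0.856, v=3.633, θ₁=-1.185, ω₁=-7.196, θ₂=-0.706, ω₂=-1.793
apply F[19]=+15.000 → step 20: x=0.928, v=3.545, θ₁=-1.331, ω₁=-7.412, θ₂=-0.745, ω₂=-2.175
apply F[20]=+15.000 → step 21: x=0.997, v=3.424, θ₁=-1.481, ω₁=-7.638, θ₂=-0.793, ω₂=-2.646
apply F[21]=+15.000 → step 22: x=1.064, v=3.271, θ₁=-1.637, ω₁=-7.886, θ₂=-0.852, ω₂=-3.213
apply F[22]=+15.000 → step 23: x=1.128, v=3.087, θ₁=-1.797, ω₁=-8.163, θ₂=-0.923, ω₂=-3.888
apply F[23]=+15.000 → step 24: x=1.188, v=2.875, θ₁=-1.963, ω₁=-8.469, θ₂=-1.008, ω₂=-4.688
apply F[24]=+15.000 → step 25: x=1.243, v=2.640, θ₁=-2.136, ω₁=-8.799, θ₂=-1.111, ω₂=-5.638
apply F[25]=+15.000 → step 26: x=1.293, v=2.393, θ₁=-2.315, ω₁=-9.126, θ₂=-1.235, ω₂=-6.767
apply F[26]=+15.000 → step 27: x=1.339, v=2.161, θ₁=-2.501, ω₁=-9.389, θ₂=-1.383, ω₂=-8.101
|θ₂| = 0.482 > 0.478 first at step 10.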